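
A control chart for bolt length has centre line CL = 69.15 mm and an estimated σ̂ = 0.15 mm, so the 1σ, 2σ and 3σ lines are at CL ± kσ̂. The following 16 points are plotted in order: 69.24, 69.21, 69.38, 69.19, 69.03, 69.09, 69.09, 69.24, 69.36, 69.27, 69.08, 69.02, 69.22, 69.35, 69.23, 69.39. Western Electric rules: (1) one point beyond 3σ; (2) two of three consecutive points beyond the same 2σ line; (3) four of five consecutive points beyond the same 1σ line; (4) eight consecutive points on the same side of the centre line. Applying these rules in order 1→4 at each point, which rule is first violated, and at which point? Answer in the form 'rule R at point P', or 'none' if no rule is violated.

none

Zone of each point (C = within 1σ̂, B = 1σ̂–2σ̂, A = 2σ̂–3σ̂, * = beyond 3σ̂; sign = side of CL): 1:+C, 2:+C, 3:+B, 4:+C, 5:-C, 6:-C, 7:-C, 8:+C, 9:+B, 10:+C, 11:-C, 12:-C, 13:+C, 14:+B, 15:+C, 16:+B
No rule fires across all 16 points.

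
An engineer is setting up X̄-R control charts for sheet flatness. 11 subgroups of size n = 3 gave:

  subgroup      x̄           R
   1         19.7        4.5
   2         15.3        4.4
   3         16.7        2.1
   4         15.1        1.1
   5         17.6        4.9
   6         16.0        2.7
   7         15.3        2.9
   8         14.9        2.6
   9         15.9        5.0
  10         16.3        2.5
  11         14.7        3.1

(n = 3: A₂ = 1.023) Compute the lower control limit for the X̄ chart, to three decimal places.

12.807

X̄̄ = (19.7 + 15.3 + 16.7 + 15.1 + 17.6 + 16.0 + 15.3 + 14.9 + 15.9 + 16.3 + 14.7) / 11 = 177.5000 / 11 = 16.1364
R̄ = (4.5 + 4.4 + 2.1 + 1.1 + 4.9 + 2.7 + 2.9 + 2.6 + 5.0 + 2.5 + 3.1) / 11 = 35.8000 / 11 = 3.2545
LCL = X̄̄ − A₂·R̄ = 16.1364 − 1.023 × 3.2545 = 12.8070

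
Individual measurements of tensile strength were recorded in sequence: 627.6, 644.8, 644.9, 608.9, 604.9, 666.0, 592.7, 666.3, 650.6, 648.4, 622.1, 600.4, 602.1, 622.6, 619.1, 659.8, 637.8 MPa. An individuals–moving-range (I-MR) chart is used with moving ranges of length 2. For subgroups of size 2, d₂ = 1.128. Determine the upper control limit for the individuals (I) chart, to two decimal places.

X̄ = (627.6 + 644.8 + 644.9 + 608.9 + 604.9 + 666.0 + 592.7 + 666.3 + 650.6 + 648.4 + 622.1 + 600.4 + 602.1 + 622.6 + 619.1 + 659.8 + 637.8) / 17 = 630.5294
Moving ranges: 17.2, 0.1, 36.0, 4.0, 61.1, 73.3, 73.6, 15.7, 2.2, 26.3, 21.7, 1.7, 20.5, 3.5, 40.7, 22.0; M̄R̄ = 419.6000 / 16 = 26.2250
UCL = X̄ + 3·M̄R̄/d₂ = 630.5294 + 3 × 26.2250 / 1.128 = 700.2768

700.28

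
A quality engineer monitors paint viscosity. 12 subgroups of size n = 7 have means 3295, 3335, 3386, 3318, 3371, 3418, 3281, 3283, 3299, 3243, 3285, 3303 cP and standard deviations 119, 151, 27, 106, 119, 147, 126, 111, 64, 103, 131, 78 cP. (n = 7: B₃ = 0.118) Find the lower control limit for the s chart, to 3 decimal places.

12.606

s̄ = (119 + 151 + 27 + 106 + 119 + 147 + 126 + 111 + 64 + 103 + 131 + 78) / 12 = 106.8333
LCL_s = B₃·s̄ = 0.118 × 106.8333 = 12.6063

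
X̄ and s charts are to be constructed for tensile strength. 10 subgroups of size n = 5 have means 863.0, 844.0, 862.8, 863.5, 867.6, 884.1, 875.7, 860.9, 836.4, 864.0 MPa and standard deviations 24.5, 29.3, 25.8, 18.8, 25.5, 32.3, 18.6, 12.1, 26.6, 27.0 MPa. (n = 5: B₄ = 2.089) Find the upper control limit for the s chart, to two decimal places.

50.24

s̄ = (24.5 + 29.3 + 25.8 + 18.8 + 25.5 + 32.3 + 18.6 + 12.1 + 26.6 + 27.0) / 10 = 24.0500
UCL_s = B₄·s̄ = 2.089 × 24.0500 = 50.2405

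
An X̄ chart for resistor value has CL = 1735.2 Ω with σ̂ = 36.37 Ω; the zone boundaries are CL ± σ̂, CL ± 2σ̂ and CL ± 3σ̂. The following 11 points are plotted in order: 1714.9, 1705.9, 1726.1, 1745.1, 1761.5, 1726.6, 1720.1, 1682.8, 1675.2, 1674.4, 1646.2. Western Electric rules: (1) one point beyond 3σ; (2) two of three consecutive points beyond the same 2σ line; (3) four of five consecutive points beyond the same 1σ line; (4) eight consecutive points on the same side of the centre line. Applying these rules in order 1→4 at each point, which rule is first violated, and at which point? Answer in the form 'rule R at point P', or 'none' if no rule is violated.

Zone of each point (C = within 1σ̂, B = 1σ̂–2σ̂, A = 2σ̂–3σ̂, * = beyond 3σ̂; sign = side of CL): 1:-C, 2:-C, 3:-C, 4:+C, 5:+C, 6:-C, 7:-C, 8:-B, 9:-B, 10:-B, 11:-A
Rule 3 (four of five consecutive points beyond the same 1σ limit) is satisfied at point 11.

rule 3 at point 11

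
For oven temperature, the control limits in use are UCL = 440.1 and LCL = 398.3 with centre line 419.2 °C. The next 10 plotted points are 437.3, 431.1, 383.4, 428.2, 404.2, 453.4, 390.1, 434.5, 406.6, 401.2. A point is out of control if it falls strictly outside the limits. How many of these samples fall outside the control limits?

Compare each point to [398.3, 440.1]: sample 3 = 383.4 < LCL; sample 6 = 453.4 > UCL; sample 7 = 390.1 < LCL.

3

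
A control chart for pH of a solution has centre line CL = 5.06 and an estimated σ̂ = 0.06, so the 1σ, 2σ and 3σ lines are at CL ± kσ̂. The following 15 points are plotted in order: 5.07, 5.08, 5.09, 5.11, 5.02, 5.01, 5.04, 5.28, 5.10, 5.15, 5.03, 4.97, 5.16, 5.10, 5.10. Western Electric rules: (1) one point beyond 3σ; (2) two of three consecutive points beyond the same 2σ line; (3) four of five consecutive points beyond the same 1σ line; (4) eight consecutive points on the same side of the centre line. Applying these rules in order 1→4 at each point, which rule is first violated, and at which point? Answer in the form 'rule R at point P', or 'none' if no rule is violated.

rule 1 at point 8

Zone of each point (C = within 1σ̂, B = 1σ̂–2σ̂, A = 2σ̂–3σ̂, * = beyond 3σ̂; sign = side of CL): 1:+C, 2:+C, 3:+C, 4:+C, 5:-C, 6:-C, 7:-C, 8:+*, 9:+C, 10:+B, 11:-C, 12:-B, 13:+B, 14:+C, 15:+C
Rule 1 (one point beyond the 3σ limits) is satisfied at point 8.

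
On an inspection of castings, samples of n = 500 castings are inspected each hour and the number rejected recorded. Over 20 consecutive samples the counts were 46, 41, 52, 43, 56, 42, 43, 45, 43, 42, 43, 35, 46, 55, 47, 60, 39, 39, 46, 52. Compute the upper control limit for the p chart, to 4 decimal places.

0.1302

p̄ = Σdᵢ / (k·n) = 915 / (20 × 500) = 0.09150
UCL = p̄ + 3·√(p̄(1−p̄)/n) = 0.09150 + 3 × √(0.09150×0.90850/500) = 0.09150 + 3 × 0.01289 = 0.13018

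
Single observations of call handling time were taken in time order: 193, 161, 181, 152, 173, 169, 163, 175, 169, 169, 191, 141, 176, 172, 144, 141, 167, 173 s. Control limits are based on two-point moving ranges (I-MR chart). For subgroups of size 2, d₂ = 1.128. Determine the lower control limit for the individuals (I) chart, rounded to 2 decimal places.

119.66

X̄ = (193 + 161 + 181 + 152 + 173 + 169 + 163 + 175 + 169 + 169 + 191 + 141 + 176 + 172 + 144 + 141 + 167 + 173) / 18 = 167.2222
Moving ranges: 32, 20, 29, 21, 4, 6, 12, 6, 0, 22, 50, 35, 4, 28, 3, 26, 6; M̄R̄ = 304.0000 / 17 = 17.8824
LCL = X̄ − 3·M̄R̄/d₂ = 167.2222 − 3 × 17.8824 / 1.128 = 119.6628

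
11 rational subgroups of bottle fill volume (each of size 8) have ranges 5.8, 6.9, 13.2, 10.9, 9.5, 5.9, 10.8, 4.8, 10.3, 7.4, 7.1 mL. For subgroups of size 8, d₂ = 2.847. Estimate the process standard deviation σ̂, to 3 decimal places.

R̄ = (5.8 + 6.9 + 13.2 + 10.9 + 9.5 + 5.9 + 10.8 + 4.8 + 10.3 + 7.4 + 7.1) / 11 = 8.4182
σ̂ = R̄ / d₂ = 8.4182 / 2.847 = 2.9569

2.957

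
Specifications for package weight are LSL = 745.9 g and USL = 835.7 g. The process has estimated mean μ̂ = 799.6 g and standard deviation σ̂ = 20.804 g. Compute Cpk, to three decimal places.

0.578

Cpu = (USL − μ̂) / (3σ̂) = (835.7 − 799.6) / (3 × 20.804) = 0.5784; Cpl = (μ̂ − LSL) / (3σ̂) = (799.6 − 745.9) / (3 × 20.804) = 0.8604; Cpk = min(Cpu, Cpl) = 0.5784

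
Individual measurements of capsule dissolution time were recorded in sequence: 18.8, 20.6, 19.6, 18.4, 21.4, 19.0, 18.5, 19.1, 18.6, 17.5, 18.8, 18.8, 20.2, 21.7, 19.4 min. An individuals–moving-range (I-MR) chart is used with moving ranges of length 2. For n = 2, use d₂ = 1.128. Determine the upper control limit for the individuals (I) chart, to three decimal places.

X̄ = (18.8 + 20.6 + 19.6 + 18.4 + 21.4 + 19.0 + 18.5 + 19.1 + 18.6 + 17.5 + 18.8 + 18.8 + 20.2 + 21.7 + 19.4) / 15 = 19.3600
Moving ranges: 1.8, 1.0, 1.2, 3.0, 2.4, 0.5, 0.6, 0.5, 1.1, 1.3, 0.0, 1.4, 1.5, 2.3; M̄R̄ = 18.6000 / 14 = 1.3286
UCL = X̄ + 3·M̄R̄/d₂ = 19.3600 + 3 × 1.3286 / 1.128 = 22.8934

22.893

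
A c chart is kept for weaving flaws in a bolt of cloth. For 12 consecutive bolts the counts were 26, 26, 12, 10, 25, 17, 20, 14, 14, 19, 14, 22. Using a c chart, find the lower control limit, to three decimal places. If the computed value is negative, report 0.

c̄ = (26 + 26 + 12 + 10 + 25 + 17 + 20 + 14 + 14 + 19 + 14 + 22) / 12 = 219 / 12 = 18.2500
LCL = c̄ − 3√c̄ = 18.2500 − 3 × 4.2720 = 5.4340

5.434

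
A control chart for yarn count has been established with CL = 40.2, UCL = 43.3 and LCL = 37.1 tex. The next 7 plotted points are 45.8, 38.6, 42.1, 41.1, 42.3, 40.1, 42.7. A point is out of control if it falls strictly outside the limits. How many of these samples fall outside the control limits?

Compare each point to [37.1, 43.3]: sample 1 = 45.8 > UCL.

1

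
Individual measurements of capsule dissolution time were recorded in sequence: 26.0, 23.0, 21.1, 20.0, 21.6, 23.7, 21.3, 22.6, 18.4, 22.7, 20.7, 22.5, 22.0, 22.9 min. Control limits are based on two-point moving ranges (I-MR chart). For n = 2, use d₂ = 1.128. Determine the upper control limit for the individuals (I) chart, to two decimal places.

X̄ = (26.0 + 23.0 + 21.1 + 20.0 + 21.6 + 23.7 + 21.3 + 22.6 + 18.4 + 22.7 + 20.7 + 22.5 + 22.0 + 22.9) / 14 = 22.0357
Moving ranges: 3.0, 1.9, 1.1, 1.6, 2.1, 2.4, 1.3, 4.2, 4.3, 2.0, 1.8, 0.5, 0.9; M̄R̄ = 27.1000 / 13 = 2.0846
UCL = X̄ + 3·M̄R̄/d₂ = 22.0357 + 3 × 2.0846 / 1.128 = 27.5799

27.58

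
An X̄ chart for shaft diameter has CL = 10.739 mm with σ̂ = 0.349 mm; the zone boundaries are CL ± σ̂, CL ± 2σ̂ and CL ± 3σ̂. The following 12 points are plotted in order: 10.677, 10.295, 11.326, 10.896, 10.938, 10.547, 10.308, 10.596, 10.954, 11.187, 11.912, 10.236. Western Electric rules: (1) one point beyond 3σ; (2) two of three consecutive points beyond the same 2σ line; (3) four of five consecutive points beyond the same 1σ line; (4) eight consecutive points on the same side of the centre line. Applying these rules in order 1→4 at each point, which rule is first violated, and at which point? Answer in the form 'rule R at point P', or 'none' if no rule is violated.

Zone of each point (C = within 1σ̂, B = 1σ̂–2σ̂, A = 2σ̂–3σ̂, * = beyond 3σ̂; sign = side of CL): 1:-C, 2:-B, 3:+B, 4:+C, 5:+C, 6:-C, 7:-B, 8:-C, 9:+C, 10:+B, 11:+*, 12:-B
Rule 1 (one point beyond the 3σ limits) is satisfied at point 11.

rule 1 at point 11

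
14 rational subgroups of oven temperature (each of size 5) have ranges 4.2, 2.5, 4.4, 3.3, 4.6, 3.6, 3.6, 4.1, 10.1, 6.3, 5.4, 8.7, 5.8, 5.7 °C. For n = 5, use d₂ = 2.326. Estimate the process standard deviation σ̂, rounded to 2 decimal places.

2.22

R̄ = (4.2 + 2.5 + 4.4 + 3.3 + 4.6 + 3.6 + 3.6 + 4.1 + 10.1 + 6.3 + 5.4 + 8.7 + 5.8 + 5.7) / 14 = 5.1643
σ̂ = R̄ / d₂ = 5.1643 / 2.326 = 2.2202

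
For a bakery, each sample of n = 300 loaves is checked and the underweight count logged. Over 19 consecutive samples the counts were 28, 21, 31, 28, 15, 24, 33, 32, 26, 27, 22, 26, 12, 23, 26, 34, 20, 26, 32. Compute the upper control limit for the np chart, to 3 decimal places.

p̄ = Σdᵢ / (k·n) = 486 / (19 × 300) = 0.08526
UCL = np̄ + 3·√(np̄(1−p̄)) = 25.5789 + 3 × √(25.5789×0.91474) = 25.5789 + 3 × 4.8371 = 40.0904

40.090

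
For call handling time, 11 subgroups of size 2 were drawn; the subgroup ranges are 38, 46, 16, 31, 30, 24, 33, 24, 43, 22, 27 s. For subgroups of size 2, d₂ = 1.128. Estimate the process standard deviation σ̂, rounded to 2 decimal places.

R̄ = (38 + 46 + 16 + 31 + 30 + 24 + 33 + 24 + 43 + 22 + 27) / 11 = 30.3636
σ̂ = R̄ / d₂ = 30.3636 / 1.128 = 26.9181

26.92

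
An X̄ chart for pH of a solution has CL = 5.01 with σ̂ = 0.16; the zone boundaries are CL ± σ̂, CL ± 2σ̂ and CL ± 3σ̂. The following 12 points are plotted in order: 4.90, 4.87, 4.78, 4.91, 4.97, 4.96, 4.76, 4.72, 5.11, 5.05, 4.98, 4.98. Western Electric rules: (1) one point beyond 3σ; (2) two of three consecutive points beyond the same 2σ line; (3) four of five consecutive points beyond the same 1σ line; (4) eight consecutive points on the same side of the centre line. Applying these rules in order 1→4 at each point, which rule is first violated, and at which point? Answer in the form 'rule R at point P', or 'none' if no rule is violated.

Zone of each point (C = within 1σ̂, B = 1σ̂–2σ̂, A = 2σ̂–3σ̂, * = beyond 3σ̂; sign = side of CL): 1:-C, 2:-C, 3:-B, 4:-C, 5:-C, 6:-C, 7:-B, 8:-B, 9:+C, 10:+C, 11:-C, 12:-C
Rule 4 (eight consecutive points on the same side of the centre line) is satisfied at point 8.

rule 4 at point 8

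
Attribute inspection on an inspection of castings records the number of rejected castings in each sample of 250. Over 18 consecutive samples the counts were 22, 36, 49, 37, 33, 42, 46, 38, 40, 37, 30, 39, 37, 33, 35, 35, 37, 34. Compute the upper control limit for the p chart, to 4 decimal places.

p̄ = Σdᵢ / (k·n) = 660 / (18 × 250) = 0.14667
UCL = p̄ + 3·√(p̄(1−p̄)/n) = 0.14667 + 3 × √(0.14667×0.85333/250) = 0.14667 + 3 × 0.02237 = 0.21379

0.2138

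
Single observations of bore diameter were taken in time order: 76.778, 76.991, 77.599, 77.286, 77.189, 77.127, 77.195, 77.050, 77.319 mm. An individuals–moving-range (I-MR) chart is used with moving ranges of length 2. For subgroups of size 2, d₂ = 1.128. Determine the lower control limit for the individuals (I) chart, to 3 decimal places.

X̄ = (76.778 + 76.991 + 77.599 + 77.286 + 77.189 + 77.127 + 77.195 + 77.050 + 77.319) / 9 = 77.1704
Moving ranges: 0.213, 0.608, 0.313, 0.097, 0.062, 0.068, 0.145, 0.269; M̄R̄ = 1.7750 / 8 = 0.2219
LCL = X̄ − 3·M̄R̄/d₂ = 77.1704 − 3 × 0.2219 / 1.128 = 76.5804

76.580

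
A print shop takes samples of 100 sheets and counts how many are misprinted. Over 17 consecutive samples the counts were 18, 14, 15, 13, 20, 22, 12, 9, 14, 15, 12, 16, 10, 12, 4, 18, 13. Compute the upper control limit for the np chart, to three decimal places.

p̄ = Σdᵢ / (k·n) = 237 / (17 × 100) = 0.13941
UCL = np̄ + 3·√(np̄(1−p̄)) = 13.9412 + 3 × √(13.9412×0.86059) = 13.9412 + 3 × 3.4638 = 24.3324

24.332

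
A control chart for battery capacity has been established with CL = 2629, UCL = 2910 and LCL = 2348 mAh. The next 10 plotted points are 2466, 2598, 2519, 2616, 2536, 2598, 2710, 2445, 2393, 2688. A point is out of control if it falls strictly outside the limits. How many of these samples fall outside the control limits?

0

All 10 points lie within [2348, 2910].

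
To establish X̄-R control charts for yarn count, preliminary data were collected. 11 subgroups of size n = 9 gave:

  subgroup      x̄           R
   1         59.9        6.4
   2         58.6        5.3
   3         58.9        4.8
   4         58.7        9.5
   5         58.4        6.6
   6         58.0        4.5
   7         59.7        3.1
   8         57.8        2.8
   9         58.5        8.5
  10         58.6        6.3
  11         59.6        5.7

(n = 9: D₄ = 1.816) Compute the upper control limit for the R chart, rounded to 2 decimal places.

10.48

R̄ = (6.4 + 5.3 + 4.8 + 9.5 + 6.6 + 4.5 + 3.1 + 2.8 + 8.5 + 6.3 + 5.7) / 11 = 63.5000 / 11 = 5.7727
UCL_R = D₄·R̄ = 1.816 × 5.7727 = 10.4833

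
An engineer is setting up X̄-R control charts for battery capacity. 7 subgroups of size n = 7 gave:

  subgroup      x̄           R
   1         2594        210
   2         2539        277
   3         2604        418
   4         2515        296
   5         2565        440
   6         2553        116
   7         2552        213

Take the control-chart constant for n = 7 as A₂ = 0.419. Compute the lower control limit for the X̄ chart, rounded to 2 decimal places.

X̄̄ = (2594 + 2539 + 2604 + 2515 + 2565 + 2553 + 2552) / 7 = 17922.0000 / 7 = 2560.2857
R̄ = (210 + 277 + 418 + 296 + 440 + 116 + 213) / 7 = 1970.0000 / 7 = 281.4286
LCL = X̄̄ − A₂·R̄ = 2560.2857 − 0.419 × 281.4286 = 2442.3671

2442.37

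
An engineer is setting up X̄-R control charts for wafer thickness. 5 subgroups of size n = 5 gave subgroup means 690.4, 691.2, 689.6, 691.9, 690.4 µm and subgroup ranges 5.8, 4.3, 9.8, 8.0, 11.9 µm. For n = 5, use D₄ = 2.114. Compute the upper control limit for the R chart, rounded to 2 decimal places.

16.83

R̄ = (5.8 + 4.3 + 9.8 + 8.0 + 11.9) / 5 = 39.8000 / 5 = 7.9600
UCL_R = D₄·R̄ = 2.114 × 7.9600 = 16.8274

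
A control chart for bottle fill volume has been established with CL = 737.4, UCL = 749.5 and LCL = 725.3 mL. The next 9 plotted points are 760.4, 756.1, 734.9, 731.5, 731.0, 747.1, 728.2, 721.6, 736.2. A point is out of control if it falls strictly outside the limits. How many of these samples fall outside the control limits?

3

Compare each point to [725.3, 749.5]: sample 1 = 760.4 > UCL; sample 2 = 756.1 > UCL; sample 8 = 721.6 < LCL.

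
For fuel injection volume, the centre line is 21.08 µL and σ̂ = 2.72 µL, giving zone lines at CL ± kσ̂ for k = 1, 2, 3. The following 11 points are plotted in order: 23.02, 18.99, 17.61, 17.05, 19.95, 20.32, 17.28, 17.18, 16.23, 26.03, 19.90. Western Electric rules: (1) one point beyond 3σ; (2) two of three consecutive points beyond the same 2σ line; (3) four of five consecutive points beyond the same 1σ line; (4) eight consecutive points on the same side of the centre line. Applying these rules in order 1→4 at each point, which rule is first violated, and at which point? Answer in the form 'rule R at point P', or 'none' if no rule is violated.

Zone of each point (C = within 1σ̂, B = 1σ̂–2σ̂, A = 2σ̂–3σ̂, * = beyond 3σ̂; sign = side of CL): 1:+C, 2:-C, 3:-B, 4:-B, 5:-C, 6:-C, 7:-B, 8:-B, 9:-B, 10:+B, 11:-C
Rule 4 (eight consecutive points on the same side of the centre line) is satisfied at point 9.

rule 4 at point 9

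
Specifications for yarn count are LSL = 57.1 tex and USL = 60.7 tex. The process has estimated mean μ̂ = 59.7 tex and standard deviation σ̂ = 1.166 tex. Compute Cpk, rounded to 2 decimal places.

0.29

Cpu = (USL − μ̂) / (3σ̂) = (60.7 − 59.7) / (3 × 1.166) = 0.2859; Cpl = (μ̂ − LSL) / (3σ̂) = (59.7 − 57.1) / (3 × 1.166) = 0.7433; Cpk = min(Cpu, Cpl) = 0.2859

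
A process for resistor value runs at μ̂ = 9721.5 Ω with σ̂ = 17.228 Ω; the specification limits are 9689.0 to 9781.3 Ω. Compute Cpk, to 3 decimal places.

Cpu = (USL − μ̂) / (3σ̂) = (9781.3 − 9721.5) / (3 × 17.228) = 1.1570; Cpl = (μ̂ − LSL) / (3σ̂) = (9721.5 − 9689.0) / (3 × 17.228) = 0.6288; Cpk = min(Cpu, Cpl) = 0.6288

0.629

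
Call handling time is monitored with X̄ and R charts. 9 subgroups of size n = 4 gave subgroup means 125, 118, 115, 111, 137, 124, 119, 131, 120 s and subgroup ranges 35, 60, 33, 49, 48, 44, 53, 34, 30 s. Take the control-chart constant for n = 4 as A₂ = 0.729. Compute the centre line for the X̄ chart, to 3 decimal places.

122.222

X̄̄ = (125 + 118 + 115 + 111 + 137 + 124 + 119 + 131 + 120) / 9 = 1100.0000 / 9 = 122.2222
CL = X̄̄ = 122.2222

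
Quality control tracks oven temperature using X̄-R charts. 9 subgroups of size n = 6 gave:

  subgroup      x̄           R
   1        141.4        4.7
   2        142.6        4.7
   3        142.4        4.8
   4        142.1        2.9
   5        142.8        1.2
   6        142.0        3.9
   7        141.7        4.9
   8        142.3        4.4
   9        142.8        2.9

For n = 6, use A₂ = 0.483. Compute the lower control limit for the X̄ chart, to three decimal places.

X̄̄ = (141.4 + 142.6 + 142.4 + 142.1 + 142.8 + 142.0 + 141.7 + 142.3 + 142.8) / 9 = 1280.1000 / 9 = 142.2333
R̄ = (4.7 + 4.7 + 4.8 + 2.9 + 1.2 + 3.9 + 4.9 + 4.4 + 2.9) / 9 = 34.4000 / 9 = 3.8222
LCL = X̄̄ − A₂·R̄ = 142.2333 − 0.483 × 3.8222 = 140.3872

140.387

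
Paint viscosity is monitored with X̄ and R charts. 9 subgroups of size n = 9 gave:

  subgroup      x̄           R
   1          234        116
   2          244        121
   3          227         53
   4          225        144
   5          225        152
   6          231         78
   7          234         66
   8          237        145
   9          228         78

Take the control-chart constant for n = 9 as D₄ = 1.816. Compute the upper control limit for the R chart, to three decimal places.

R̄ = (116 + 121 + 53 + 144 + 152 + 78 + 66 + 145 + 78) / 9 = 953.0000 / 9 = 105.8889
UCL_R = D₄·R̄ = 1.816 × 105.8889 = 192.2942

192.294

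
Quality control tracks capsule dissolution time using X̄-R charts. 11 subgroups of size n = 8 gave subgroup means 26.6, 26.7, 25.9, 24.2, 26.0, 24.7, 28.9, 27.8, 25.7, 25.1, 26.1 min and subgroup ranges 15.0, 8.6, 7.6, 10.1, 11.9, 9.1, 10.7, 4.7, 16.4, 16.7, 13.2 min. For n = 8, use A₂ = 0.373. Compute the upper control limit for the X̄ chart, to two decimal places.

X̄̄ = (26.6 + 26.7 + 25.9 + 24.2 + 26.0 + 24.7 + 28.9 + 27.8 + 25.7 + 25.1 + 26.1) / 11 = 287.7000 / 11 = 26.1545
R̄ = (15.0 + 8.6 + 7.6 + 10.1 + 11.9 + 9.1 + 10.7 + 4.7 + 16.4 + 16.7 + 13.2) / 11 = 124.0000 / 11 = 11.2727
UCL = X̄̄ + A₂·R̄ = 26.1545 + 0.373 × 11.2727 = 30.3593

30.36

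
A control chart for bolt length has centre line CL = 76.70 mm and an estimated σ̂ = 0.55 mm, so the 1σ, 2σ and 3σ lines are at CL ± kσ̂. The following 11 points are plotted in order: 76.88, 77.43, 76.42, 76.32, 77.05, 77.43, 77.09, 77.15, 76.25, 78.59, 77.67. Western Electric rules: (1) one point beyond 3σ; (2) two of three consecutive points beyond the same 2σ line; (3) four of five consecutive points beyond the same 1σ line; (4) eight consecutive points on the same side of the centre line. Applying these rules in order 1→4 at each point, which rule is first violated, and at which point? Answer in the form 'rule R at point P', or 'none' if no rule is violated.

rule 1 at point 10

Zone of each point (C = within 1σ̂, B = 1σ̂–2σ̂, A = 2σ̂–3σ̂, * = beyond 3σ̂; sign = side of CL): 1:+C, 2:+B, 3:-C, 4:-C, 5:+C, 6:+B, 7:+C, 8:+C, 9:-C, 10:+*, 11:+B
Rule 1 (one point beyond the 3σ limits) is satisfied at point 10.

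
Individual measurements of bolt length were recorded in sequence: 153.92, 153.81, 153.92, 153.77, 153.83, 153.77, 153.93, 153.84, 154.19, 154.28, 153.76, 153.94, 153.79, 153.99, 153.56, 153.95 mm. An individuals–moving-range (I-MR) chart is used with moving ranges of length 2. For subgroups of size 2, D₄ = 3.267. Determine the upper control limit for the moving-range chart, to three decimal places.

Moving ranges: 0.11, 0.11, 0.15, 0.06, 0.06, 0.16, 0.09, 0.35, 0.09, 0.52, 0.18, 0.15, 0.20, 0.43, 0.39; M̄R̄ = 3.0500 / 15 = 0.2033
UCL_MR = D₄·M̄R̄ = 3.267 × 0.2033 = 0.6643

0.664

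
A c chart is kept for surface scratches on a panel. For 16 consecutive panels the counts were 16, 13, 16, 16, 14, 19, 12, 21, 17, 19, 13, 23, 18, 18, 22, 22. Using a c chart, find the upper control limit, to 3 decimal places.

29.965

c̄ = (16 + 13 + 16 + 16 + 14 + 19 + 12 + 21 + 17 + 19 + 13 + 23 + 18 + 18 + 22 + 22) / 16 = 279 / 16 = 17.4375
UCL = c̄ + 3√c̄ = 17.4375 + 3 × √17.4375 = 17.4375 + 3 × 4.1758 = 29.9650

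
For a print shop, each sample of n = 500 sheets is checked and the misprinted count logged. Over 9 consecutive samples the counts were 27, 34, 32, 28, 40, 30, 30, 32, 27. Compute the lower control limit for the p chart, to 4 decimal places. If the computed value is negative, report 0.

p̄ = Σdᵢ / (k·n) = 280 / (9 × 500) = 0.06222
LCL = p̄ − 3·√(p̄(1−p̄)/n) = 0.06222 − 3 × 0.01080 = 0.02981

0.0298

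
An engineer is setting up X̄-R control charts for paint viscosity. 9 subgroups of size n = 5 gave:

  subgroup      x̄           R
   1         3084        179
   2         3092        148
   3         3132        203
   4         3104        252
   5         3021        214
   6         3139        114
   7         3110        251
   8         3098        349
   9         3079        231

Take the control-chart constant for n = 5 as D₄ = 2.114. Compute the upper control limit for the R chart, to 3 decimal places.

R̄ = (179 + 148 + 203 + 252 + 214 + 114 + 251 + 349 + 231) / 9 = 1941.0000 / 9 = 215.6667
UCL_R = D₄·R̄ = 2.114 × 215.6667 = 455.9193

455.919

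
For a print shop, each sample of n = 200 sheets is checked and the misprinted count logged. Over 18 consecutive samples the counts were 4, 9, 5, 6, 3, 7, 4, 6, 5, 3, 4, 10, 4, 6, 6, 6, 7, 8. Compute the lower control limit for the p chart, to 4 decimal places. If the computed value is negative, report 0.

p̄ = Σdᵢ / (k·n) = 103 / (18 × 200) = 0.02861
LCL = p̄ − 3·√(p̄(1−p̄)/n) = 0.02861 − 3 × 0.01179 = -0.00675 → 0 (negative, so LCL = 0)

0.0000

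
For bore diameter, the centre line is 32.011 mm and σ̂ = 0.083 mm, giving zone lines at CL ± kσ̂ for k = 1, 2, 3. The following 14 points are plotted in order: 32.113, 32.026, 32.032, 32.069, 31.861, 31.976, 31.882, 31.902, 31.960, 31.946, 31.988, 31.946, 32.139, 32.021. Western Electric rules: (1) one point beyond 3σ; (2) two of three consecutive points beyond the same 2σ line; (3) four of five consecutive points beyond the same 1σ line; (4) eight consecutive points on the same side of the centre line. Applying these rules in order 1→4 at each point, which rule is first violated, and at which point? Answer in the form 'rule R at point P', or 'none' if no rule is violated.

rule 4 at point 12

Zone of each point (C = within 1σ̂, B = 1σ̂–2σ̂, A = 2σ̂–3σ̂, * = beyond 3σ̂; sign = side of CL): 1:+B, 2:+C, 3:+C, 4:+C, 5:-B, 6:-C, 7:-B, 8:-B, 9:-C, 10:-C, 11:-C, 12:-C, 13:+B, 14:+C
Rule 4 (eight consecutive points on the same side of the centre line) is satisfied at point 12.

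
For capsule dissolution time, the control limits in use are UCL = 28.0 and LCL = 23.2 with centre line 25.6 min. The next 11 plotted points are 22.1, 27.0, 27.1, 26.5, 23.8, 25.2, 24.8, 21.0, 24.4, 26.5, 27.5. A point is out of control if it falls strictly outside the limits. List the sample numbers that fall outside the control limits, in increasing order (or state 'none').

Compare each point to [23.2, 28.0]: sample 1 = 22.1 < LCL; sample 8 = 21.0 < LCL.

1, 8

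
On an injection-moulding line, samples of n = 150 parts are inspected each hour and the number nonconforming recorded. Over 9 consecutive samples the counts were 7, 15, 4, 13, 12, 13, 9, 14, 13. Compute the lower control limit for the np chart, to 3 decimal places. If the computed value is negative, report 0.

p̄ = Σdᵢ / (k·n) = 100 / (9 × 150) = 0.07407
LCL = np̄ − 3·√(np̄(1−p̄)) = 11.1111 − 3 × 3.2075 = 1.4886

1.489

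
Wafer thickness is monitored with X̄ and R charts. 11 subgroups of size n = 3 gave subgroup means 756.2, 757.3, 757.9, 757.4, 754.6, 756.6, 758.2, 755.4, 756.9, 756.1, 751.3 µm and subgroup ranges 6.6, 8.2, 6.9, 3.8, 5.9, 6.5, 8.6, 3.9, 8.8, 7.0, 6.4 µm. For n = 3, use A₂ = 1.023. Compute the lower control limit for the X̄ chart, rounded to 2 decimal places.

X̄̄ = (756.2 + 757.3 + 757.9 + 757.4 + 754.6 + 756.6 + 758.2 + 755.4 + 756.9 + 756.1 + 751.3) / 11 = 8317.9000 / 11 = 756.1727
R̄ = (6.6 + 8.2 + 6.9 + 3.8 + 5.9 + 6.5 + 8.6 + 3.9 + 8.8 + 7.0 + 6.4) / 11 = 72.6000 / 11 = 6.6000
LCL = X̄̄ − A₂·R̄ = 756.1727 − 1.023 × 6.6000 = 749.4209

749.42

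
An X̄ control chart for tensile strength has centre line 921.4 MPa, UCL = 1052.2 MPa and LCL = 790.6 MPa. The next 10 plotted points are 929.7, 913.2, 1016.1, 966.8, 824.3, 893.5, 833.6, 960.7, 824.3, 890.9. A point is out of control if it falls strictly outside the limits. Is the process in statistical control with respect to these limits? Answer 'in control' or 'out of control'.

in control

All 10 points lie within [790.6, 1052.2].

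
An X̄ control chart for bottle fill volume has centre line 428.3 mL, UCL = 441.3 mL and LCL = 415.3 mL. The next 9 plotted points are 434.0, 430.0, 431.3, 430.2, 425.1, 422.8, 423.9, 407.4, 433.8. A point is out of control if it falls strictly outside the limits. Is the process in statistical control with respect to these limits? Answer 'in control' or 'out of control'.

out of control

Compare each point to [415.3, 441.3]: sample 8 = 407.4 < LCL.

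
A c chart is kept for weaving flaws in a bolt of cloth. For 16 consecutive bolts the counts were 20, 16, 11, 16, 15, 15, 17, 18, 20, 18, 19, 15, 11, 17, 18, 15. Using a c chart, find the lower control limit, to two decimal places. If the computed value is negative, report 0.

c̄ = (20 + 16 + 11 + 16 + 15 + 15 + 17 + 18 + 20 + 18 + 19 + 15 + 11 + 17 + 18 + 15) / 16 = 261 / 16 = 16.3125
LCL = c̄ − 3√c̄ = 16.3125 − 3 × 4.0389 = 4.1959

4.20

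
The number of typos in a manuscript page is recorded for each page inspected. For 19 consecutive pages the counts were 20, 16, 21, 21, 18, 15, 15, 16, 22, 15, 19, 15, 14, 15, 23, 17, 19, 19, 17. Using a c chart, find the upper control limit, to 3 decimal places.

30.371

c̄ = (20 + 16 + 21 + 21 + 18 + 15 + 15 + 16 + 22 + 15 + 19 + 15 + 14 + 15 + 23 + 17 + 19 + 19 + 17) / 19 = 337 / 19 = 17.7368
UCL = c̄ + 3√c̄ = 17.7368 + 3 × √17.7368 = 17.7368 + 3 × 4.2115 = 30.3714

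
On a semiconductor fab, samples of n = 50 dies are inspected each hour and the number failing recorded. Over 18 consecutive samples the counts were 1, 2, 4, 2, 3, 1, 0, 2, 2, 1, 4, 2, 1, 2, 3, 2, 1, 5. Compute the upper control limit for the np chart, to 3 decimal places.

6.377

p̄ = Σdᵢ / (k·n) = 38 / (18 × 50) = 0.04222
UCL = np̄ + 3·√(np̄(1−p̄)) = 2.1111 + 3 × √(2.1111×0.95778) = 2.1111 + 3 × 1.4220 = 6.3770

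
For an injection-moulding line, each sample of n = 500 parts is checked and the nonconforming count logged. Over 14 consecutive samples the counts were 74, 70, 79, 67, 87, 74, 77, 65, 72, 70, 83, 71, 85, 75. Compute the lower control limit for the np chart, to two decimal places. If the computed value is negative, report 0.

50.98

p̄ = Σdᵢ / (k·n) = 1049 / (14 × 500) = 0.14986
LCL = np̄ − 3·√(np̄(1−p̄)) = 74.9286 − 3 × 7.9812 = 50.9849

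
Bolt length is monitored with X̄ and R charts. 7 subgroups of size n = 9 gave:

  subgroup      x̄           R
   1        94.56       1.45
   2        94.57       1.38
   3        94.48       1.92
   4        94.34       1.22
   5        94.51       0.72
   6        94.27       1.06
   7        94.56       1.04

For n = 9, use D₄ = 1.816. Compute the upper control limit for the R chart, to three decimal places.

2.280

R̄ = (1.45 + 1.38 + 1.92 + 1.22 + 0.72 + 1.06 + 1.04) / 7 = 8.7900 / 7 = 1.2557
UCL_R = D₄·R̄ = 1.816 × 1.2557 = 2.2804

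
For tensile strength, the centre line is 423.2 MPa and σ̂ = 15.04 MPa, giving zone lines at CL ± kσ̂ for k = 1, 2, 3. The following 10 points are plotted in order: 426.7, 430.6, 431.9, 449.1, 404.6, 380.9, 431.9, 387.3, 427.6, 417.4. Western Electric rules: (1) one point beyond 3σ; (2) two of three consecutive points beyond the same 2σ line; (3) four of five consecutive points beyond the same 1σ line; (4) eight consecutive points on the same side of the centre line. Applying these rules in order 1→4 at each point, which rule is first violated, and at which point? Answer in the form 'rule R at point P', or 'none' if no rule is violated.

Zone of each point (C = within 1σ̂, B = 1σ̂–2σ̂, A = 2σ̂–3σ̂, * = beyond 3σ̂; sign = side of CL): 1:+C, 2:+C, 3:+C, 4:+B, 5:-B, 6:-A, 7:+C, 8:-A, 9:+C, 10:-C
Rule 2 (two of three consecutive points beyond the same 2σ limit) is satisfied at point 8.

rule 2 at point 8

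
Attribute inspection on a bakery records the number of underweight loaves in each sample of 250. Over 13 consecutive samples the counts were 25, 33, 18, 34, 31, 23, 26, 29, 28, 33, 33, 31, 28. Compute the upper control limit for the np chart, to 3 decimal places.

p̄ = Σdᵢ / (k·n) = 372 / (13 × 250) = 0.11446
UCL = np̄ + 3·√(np̄(1−p̄)) = 28.6154 + 3 × √(28.6154×0.88554) = 28.6154 + 3 × 5.0339 = 43.7170

43.717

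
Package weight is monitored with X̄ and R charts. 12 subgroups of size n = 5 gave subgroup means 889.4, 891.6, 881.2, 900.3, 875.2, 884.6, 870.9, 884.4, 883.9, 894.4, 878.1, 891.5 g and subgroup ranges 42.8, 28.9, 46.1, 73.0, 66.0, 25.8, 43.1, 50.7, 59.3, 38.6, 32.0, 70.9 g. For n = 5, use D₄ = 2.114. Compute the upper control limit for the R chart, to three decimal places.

R̄ = (42.8 + 28.9 + 46.1 + 73.0 + 66.0 + 25.8 + 43.1 + 50.7 + 59.3 + 38.6 + 32.0 + 70.9) / 12 = 577.2000 / 12 = 48.1000
UCL_R = D₄·R̄ = 2.114 × 48.1000 = 101.6834

101.683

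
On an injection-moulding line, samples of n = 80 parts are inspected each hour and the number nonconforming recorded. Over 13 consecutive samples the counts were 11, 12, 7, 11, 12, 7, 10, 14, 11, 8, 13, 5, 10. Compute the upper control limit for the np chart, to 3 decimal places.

p̄ = Σdᵢ / (k·n) = 131 / (13 × 80) = 0.12596
UCL = np̄ + 3·√(np̄(1−p̄)) = 10.0769 + 3 × √(10.0769×0.87404) = 10.0769 + 3 × 2.9678 = 18.9802

18.980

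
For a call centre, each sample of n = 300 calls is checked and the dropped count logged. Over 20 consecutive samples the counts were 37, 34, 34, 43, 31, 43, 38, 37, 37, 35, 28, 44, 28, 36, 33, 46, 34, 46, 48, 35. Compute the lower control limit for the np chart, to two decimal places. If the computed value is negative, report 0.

p̄ = Σdᵢ / (k·n) = 747 / (20 × 300) = 0.12450
LCL = np̄ − 3·√(np̄(1−p̄)) = 37.3500 − 3 × 5.7184 = 20.1948

20.19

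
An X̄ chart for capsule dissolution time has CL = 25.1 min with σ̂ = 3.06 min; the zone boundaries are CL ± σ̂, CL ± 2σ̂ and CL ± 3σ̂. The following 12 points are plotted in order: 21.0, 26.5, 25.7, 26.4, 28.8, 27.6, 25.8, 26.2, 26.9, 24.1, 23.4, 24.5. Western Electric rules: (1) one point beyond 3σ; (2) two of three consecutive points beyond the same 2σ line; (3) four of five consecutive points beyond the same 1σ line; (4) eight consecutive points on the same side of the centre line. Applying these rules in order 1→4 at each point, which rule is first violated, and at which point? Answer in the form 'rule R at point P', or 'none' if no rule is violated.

rule 4 at point 9

Zone of each point (C = within 1σ̂, B = 1σ̂–2σ̂, A = 2σ̂–3σ̂, * = beyond 3σ̂; sign = side of CL): 1:-B, 2:+C, 3:+C, 4:+C, 5:+B, 6:+C, 7:+C, 8:+C, 9:+C, 10:-C, 11:-C, 12:-C
Rule 4 (eight consecutive points on the same side of the centre line) is satisfied at point 9.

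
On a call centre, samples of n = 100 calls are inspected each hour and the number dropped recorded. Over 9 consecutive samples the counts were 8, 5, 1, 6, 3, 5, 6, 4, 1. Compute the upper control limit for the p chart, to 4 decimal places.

p̄ = Σdᵢ / (k·n) = 39 / (9 × 100) = 0.04333
UCL = p̄ + 3·√(p̄(1−p̄)/n) = 0.04333 + 3 × √(0.04333×0.95667/100) = 0.04333 + 3 × 0.02036 = 0.10442

0.1044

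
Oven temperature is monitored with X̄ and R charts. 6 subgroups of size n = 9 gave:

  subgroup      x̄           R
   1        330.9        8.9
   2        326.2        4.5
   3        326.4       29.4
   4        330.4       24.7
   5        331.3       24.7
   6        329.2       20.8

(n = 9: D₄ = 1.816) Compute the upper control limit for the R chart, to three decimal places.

R̄ = (8.9 + 4.5 + 29.4 + 24.7 + 24.7 + 20.8) / 6 = 113.0000 / 6 = 18.8333
UCL_R = D₄·R̄ = 1.816 × 18.8333 = 34.2013

34.201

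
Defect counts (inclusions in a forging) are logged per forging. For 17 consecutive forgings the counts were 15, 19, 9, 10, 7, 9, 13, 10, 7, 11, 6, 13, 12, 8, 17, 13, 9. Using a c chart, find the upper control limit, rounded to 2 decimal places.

c̄ = (15 + 19 + 9 + 10 + 7 + 9 + 13 + 10 + 7 + 11 + 6 + 13 + 12 + 8 + 17 + 13 + 9) / 17 = 188 / 17 = 11.0588
UCL = c̄ + 3√c̄ = 11.0588 + 3 × √11.0588 = 11.0588 + 3 × 3.3255 = 21.0353

21.04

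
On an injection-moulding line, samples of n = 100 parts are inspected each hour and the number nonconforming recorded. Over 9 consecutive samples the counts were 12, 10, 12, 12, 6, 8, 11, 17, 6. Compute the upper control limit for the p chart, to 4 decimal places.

p̄ = Σdᵢ / (k·n) = 94 / (9 × 100) = 0.10444
UCL = p̄ + 3·√(p̄(1−p̄)/n) = 0.10444 + 3 × √(0.10444×0.89556/100) = 0.10444 + 3 × 0.03058 = 0.19620

0.1962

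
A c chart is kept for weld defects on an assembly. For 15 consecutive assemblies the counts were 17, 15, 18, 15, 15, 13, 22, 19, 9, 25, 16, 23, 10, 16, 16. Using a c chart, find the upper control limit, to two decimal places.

28.82

c̄ = (17 + 15 + 18 + 15 + 15 + 13 + 22 + 19 + 9 + 25 + 16 + 23 + 10 + 16 + 16) / 15 = 249 / 15 = 16.6000
UCL = c̄ + 3√c̄ = 16.6000 + 3 × √16.6000 = 16.6000 + 3 × 4.0743 = 28.8229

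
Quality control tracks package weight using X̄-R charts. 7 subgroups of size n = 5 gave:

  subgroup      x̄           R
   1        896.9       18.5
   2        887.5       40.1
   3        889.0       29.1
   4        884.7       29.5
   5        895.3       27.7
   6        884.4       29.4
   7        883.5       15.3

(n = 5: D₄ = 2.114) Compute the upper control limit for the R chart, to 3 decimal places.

R̄ = (18.5 + 40.1 + 29.1 + 29.5 + 27.7 + 29.4 + 15.3) / 7 = 189.6000 / 7 = 27.0857
UCL_R = D₄·R̄ = 2.114 × 27.0857 = 57.2592

57.259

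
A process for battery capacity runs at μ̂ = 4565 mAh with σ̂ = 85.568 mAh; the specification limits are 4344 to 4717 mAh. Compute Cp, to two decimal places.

Cp = (USL − LSL) / (6σ̂) = (4717 − 4344) / (6 × 85.568) = 373.0000 / 513.4080 = 0.7265

0.73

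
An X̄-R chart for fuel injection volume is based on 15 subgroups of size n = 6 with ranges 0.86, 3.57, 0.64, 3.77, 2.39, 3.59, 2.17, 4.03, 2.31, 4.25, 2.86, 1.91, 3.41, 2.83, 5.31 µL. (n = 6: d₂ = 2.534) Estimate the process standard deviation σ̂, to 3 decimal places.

1.155

R̄ = (0.86 + 3.57 + 0.64 + 3.77 + 2.39 + 3.59 + 2.17 + 4.03 + 2.31 + 4.25 + 2.86 + 1.91 + 3.41 + 2.83 + 5.31) / 15 = 2.9267
σ̂ = R̄ / d₂ = 2.9267 / 2.534 = 1.1550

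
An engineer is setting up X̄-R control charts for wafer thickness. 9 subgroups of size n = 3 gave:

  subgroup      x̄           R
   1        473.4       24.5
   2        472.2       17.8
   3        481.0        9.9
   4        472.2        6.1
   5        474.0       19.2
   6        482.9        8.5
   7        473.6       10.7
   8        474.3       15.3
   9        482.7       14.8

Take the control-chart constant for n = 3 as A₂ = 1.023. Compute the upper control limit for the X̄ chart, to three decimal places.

X̄̄ = (473.4 + 472.2 + 481.0 + 472.2 + 474.0 + 482.9 + 473.6 + 474.3 + 482.7) / 9 = 4286.3000 / 9 = 476.2556
R̄ = (24.5 + 17.8 + 9.9 + 6.1 + 19.2 + 8.5 + 10.7 + 15.3 + 14.8) / 9 = 126.8000 / 9 = 14.0889
UCL = X̄̄ + A₂·R̄ = 476.2556 + 1.023 × 14.0889 = 490.6685

490.668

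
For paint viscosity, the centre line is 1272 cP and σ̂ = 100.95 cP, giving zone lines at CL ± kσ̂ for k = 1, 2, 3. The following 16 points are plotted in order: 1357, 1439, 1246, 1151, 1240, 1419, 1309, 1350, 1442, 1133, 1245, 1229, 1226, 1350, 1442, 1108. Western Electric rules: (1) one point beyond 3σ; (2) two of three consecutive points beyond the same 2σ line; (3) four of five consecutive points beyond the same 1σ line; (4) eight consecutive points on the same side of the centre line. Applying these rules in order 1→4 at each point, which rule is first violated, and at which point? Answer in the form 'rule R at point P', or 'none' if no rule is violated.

none

Zone of each point (C = within 1σ̂, B = 1σ̂–2σ̂, A = 2σ̂–3σ̂, * = beyond 3σ̂; sign = side of CL): 1:+C, 2:+B, 3:-C, 4:-B, 5:-C, 6:+B, 7:+C, 8:+C, 9:+B, 10:-B, 11:-C, 12:-C, 13:-C, 14:+C, 15:+B, 16:-B
No rule fires across all 16 points.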